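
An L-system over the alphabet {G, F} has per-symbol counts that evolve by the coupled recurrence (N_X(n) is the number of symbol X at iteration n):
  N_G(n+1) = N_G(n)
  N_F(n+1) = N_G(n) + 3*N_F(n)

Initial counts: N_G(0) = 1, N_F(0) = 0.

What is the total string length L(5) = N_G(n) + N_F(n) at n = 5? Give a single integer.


Step 0: N_G=1, N_F=0, L=1
Step 1: N_G=1, N_F=1, L=2
Step 2: N_G=1, N_F=4, L=5
Step 3: N_G=1, N_F=13, L=14
Step 4: N_G=1, N_F=40, L=41
Step 5: N_G=1, N_F=121, L=122

Answer: 122


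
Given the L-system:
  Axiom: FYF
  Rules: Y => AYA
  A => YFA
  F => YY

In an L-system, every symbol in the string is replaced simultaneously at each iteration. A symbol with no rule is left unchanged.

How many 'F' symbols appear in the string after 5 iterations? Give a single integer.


Answer: 72

Derivation:
Step 0: FYF  (2 'F')
Step 1: YYAYAYY  (0 'F')
Step 2: AYAAYAYFAAYAYFAAYAAYA  (2 'F')
Step 3: YFAAYAYFAYFAAYAYFAAYAYYYFAYFAAYAYFAAYAYYYFAYFAAYAYFAYFAAYAYFA  (12 'F')
Step 4: AYAYYYFAYFAAYAYFAAYAYYYFAAYAYYYFAYFAAYAYFAAYAYYYFAYFAAYAYFAAYAAYAAYAYYYFAAYAYYYFAYFAAYAYFAAYAYYYFAYFAAYAYFAAYAAYAAYAYYYFAAYAYYYFAYFAAYAYFAAYAYYYFAAYAYYYFAYFAAYAYFAAYAYYYFA  (26 'F')
Step 5: YFAAYAYFAAYAAYAAYAYYYFAAYAYYYFAYFAAYAYFAAYAYYYFAYFAAYAYFAAYAAYAAYAYYYFAYFAAYAYFAAYAAYAAYAYYYFAAYAYYYFAYFAAYAYFAAYAYYYFAYFAAYAYFAAYAAYAAYAYYYFAAYAYYYFAYFAAYAYFAAYAYYYFAYFAAYAYFAYFAAYAYFAYFAAYAYFAAYAAYAAYAYYYFAYFAAYAYFAAYAAYAAYAYYYFAAYAYYYFAYFAAYAYFAAYAYYYFAYFAAYAYFAAYAAYAAYAYYYFAAYAYYYFAYFAAYAYFAAYAYYYFAYFAAYAYFAYFAAYAYFAYFAAYAYFAAYAAYAAYAYYYFAYFAAYAYFAAYAAYAAYAYYYFAAYAYYYFAYFAAYAYFAAYAYYYFAYFAAYAYFAAYAAYAAYAYYYFAYFAAYAYFAAYAAYAAYAYYYFAAYAYYYFAYFAAYAYFAAYAYYYFAYFAAYAYFAAYAAYAAYAYYYFA  (72 'F')


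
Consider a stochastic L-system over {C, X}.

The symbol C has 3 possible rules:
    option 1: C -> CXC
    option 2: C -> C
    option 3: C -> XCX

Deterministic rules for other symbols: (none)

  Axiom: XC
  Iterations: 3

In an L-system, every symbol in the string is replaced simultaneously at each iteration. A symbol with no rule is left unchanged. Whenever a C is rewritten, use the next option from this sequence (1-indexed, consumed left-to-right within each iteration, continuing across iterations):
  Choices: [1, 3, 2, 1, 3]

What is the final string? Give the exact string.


Answer: XXCXCXXXCX

Derivation:
Step 0: XC
Step 1: XCXC  (used choices [1])
Step 2: XXCXXC  (used choices [3, 2])
Step 3: XXCXCXXXCX  (used choices [1, 3])


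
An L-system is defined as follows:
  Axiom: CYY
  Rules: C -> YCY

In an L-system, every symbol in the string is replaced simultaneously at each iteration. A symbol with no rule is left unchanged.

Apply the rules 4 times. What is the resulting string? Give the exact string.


Answer: YYYYCYYYYYY

Derivation:
Step 0: CYY
Step 1: YCYYY
Step 2: YYCYYYY
Step 3: YYYCYYYYY
Step 4: YYYYCYYYYYY


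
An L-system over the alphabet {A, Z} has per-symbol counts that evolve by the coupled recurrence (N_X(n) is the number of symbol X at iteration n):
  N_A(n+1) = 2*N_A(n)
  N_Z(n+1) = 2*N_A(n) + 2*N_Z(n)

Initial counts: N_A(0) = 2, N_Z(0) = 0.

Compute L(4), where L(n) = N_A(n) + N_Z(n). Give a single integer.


Step 0: N_A=2, N_Z=0, L=2
Step 1: N_A=4, N_Z=4, L=8
Step 2: N_A=8, N_Z=16, L=24
Step 3: N_A=16, N_Z=48, L=64
Step 4: N_A=32, N_Z=128, L=160

Answer: 160


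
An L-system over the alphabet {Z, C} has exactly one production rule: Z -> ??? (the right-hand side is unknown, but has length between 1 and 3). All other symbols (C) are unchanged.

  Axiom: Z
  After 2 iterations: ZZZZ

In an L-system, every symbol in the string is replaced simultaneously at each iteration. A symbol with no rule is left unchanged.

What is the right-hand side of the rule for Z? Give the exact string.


Trying Z -> ZZ:
  Step 0: Z
  Step 1: ZZ
  Step 2: ZZZZ
Matches the given result.

Answer: ZZ


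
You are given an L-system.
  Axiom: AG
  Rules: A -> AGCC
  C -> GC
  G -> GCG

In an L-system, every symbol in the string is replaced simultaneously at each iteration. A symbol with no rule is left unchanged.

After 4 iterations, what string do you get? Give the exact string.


Answer: AGCCGCGGCGCGCGGCGCGGCGGCGCGGCGCGGCGCGGCGGCGCGGCGCGGCGGCGCGGCGGCGCGGCGCGGCGGCGCGGCGCGGCGGCGCGGCGCGGCGGCGCGGCGGCGCGGCGCGGCGGCGCGGCGCG

Derivation:
Step 0: AG
Step 1: AGCCGCG
Step 2: AGCCGCGGCGCGCGGCGCG
Step 3: AGCCGCGGCGCGCGGCGCGGCGGCGCGGCGCGGCGCGGCGGCGCGGCGCG
Step 4: AGCCGCGGCGCGCGGCGCGGCGGCGCGGCGCGGCGCGGCGGCGCGGCGCGGCGGCGCGGCGGCGCGGCGCGGCGGCGCGGCGCGGCGGCGCGGCGCGGCGGCGCGGCGGCGCGGCGCGGCGGCGCGGCGCG


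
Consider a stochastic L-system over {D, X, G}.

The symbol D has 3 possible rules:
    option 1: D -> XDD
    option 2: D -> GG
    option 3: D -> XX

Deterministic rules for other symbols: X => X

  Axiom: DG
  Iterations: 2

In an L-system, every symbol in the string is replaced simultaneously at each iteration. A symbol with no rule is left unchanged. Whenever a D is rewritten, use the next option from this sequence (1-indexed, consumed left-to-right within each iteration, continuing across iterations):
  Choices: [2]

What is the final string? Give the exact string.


Step 0: DG
Step 1: GGG  (used choices [2])
Step 2: GGG  (used choices [])

Answer: GGG


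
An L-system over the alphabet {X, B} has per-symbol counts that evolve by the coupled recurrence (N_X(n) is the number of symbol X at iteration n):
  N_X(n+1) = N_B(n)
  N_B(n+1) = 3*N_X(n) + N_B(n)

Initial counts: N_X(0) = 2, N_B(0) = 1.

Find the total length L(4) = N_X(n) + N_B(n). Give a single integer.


Answer: 92

Derivation:
Step 0: N_X=2, N_B=1, L=3
Step 1: N_X=1, N_B=7, L=8
Step 2: N_X=7, N_B=10, L=17
Step 3: N_X=10, N_B=31, L=41
Step 4: N_X=31, N_B=61, L=92


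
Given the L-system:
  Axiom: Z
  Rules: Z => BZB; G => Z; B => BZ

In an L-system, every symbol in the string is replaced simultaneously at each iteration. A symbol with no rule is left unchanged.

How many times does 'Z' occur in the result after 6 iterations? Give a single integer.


Step 0: Z  (1 'Z')
Step 1: BZB  (1 'Z')
Step 2: BZBZBBZ  (3 'Z')
Step 3: BZBZBBZBZBBZBZBZB  (7 'Z')
Step 4: BZBZBBZBZBBZBZBZBBZBZBBZBZBZBBZBZBBZBZBBZ  (17 'Z')
Step 5: BZBZBBZBZBBZBZBZBBZBZBBZBZBZBBZBZBBZBZBBZBZBZBBZBZBBZBZBZBBZBZBBZBZBBZBZBZBBZBZBBZBZBZBBZBZBBZBZBZB  (41 'Z')
Step 6: BZBZBBZBZBBZBZBZBBZBZBBZBZBZBBZBZBBZBZBBZBZBZBBZBZBBZBZBZBBZBZBBZBZBBZBZBZBBZBZBBZBZBZBBZBZBBZBZBZBBZBZBBZBZBBZBZBZBBZBZBBZBZBZBBZBZBBZBZBBZBZBZBBZBZBBZBZBZBBZBZBBZBZBZBBZBZBBZBZBBZBZBZBBZBZBBZBZBZBBZBZBBZBZBBZBZBZBBZBZBBZBZBZBBZBZBBZBZBBZ  (99 'Z')

Answer: 99


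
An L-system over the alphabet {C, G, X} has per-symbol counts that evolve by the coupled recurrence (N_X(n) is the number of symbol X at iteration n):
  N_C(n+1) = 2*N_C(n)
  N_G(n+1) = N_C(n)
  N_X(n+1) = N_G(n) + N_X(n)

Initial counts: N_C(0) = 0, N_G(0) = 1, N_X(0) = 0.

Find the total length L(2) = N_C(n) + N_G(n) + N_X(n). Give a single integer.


Answer: 1

Derivation:
Step 0: N_C=0, N_G=1, N_X=0, L=1
Step 1: N_C=0, N_G=0, N_X=1, L=1
Step 2: N_C=0, N_G=0, N_X=1, L=1


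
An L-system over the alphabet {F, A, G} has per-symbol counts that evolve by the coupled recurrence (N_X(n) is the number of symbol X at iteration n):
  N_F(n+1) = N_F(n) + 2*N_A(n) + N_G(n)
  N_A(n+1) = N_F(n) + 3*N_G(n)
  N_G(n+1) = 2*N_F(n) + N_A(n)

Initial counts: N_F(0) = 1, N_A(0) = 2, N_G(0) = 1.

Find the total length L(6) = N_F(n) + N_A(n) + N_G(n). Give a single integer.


Step 0: N_F=1, N_A=2, N_G=1, L=4
Step 1: N_F=6, N_A=4, N_G=4, L=14
Step 2: N_F=18, N_A=18, N_G=16, L=52
Step 3: N_F=70, N_A=66, N_G=54, L=190
Step 4: N_F=256, N_A=232, N_G=206, L=694
Step 5: N_F=926, N_A=874, N_G=744, L=2544
Step 6: N_F=3418, N_A=3158, N_G=2726, L=9302

Answer: 9302


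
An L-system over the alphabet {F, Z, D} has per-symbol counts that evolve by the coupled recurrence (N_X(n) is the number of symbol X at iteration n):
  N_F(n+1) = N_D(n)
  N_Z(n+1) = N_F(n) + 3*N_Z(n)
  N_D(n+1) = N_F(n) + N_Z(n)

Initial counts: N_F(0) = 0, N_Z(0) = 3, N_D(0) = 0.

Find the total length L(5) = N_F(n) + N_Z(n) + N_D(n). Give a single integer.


Step 0: N_F=0, N_Z=3, N_D=0, L=3
Step 1: N_F=0, N_Z=9, N_D=3, L=12
Step 2: N_F=3, N_Z=27, N_D=9, L=39
Step 3: N_F=9, N_Z=84, N_D=30, L=123
Step 4: N_F=30, N_Z=261, N_D=93, L=384
Step 5: N_F=93, N_Z=813, N_D=291, L=1197

Answer: 1197


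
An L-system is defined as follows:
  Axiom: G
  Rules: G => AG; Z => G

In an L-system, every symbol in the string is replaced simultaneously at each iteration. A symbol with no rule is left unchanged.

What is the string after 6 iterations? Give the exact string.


Answer: AAAAAAG

Derivation:
Step 0: G
Step 1: AG
Step 2: AAG
Step 3: AAAG
Step 4: AAAAG
Step 5: AAAAAG
Step 6: AAAAAAG


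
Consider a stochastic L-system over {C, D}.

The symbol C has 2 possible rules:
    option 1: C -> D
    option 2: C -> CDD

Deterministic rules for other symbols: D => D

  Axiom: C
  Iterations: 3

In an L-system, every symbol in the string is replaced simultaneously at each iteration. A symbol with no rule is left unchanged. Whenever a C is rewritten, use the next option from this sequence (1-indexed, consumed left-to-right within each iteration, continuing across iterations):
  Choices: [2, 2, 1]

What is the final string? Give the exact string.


Answer: DDDDD

Derivation:
Step 0: C
Step 1: CDD  (used choices [2])
Step 2: CDDDD  (used choices [2])
Step 3: DDDDD  (used choices [1])


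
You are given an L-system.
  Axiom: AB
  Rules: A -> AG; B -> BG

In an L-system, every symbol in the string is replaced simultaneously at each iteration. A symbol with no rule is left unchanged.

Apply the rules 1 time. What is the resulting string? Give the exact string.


Step 0: AB
Step 1: AGBG

Answer: AGBG


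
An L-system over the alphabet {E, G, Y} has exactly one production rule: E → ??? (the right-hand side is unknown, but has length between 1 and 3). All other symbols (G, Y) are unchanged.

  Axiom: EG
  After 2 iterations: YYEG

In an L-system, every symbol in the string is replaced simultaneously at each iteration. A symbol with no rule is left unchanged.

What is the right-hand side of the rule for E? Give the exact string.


Trying E → YE:
  Step 0: EG
  Step 1: YEG
  Step 2: YYEG
Matches the given result.

Answer: YE


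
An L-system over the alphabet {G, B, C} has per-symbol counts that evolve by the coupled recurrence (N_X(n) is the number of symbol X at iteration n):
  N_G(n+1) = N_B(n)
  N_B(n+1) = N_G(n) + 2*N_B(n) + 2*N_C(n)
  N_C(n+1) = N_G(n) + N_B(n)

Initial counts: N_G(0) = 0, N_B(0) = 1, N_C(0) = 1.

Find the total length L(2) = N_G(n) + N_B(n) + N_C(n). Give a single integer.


Step 0: N_G=0, N_B=1, N_C=1, L=2
Step 1: N_G=1, N_B=4, N_C=1, L=6
Step 2: N_G=4, N_B=11, N_C=5, L=20

Answer: 20


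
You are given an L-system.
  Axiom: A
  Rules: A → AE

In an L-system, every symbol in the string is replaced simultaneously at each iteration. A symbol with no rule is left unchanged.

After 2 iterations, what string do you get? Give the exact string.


Answer: AEE

Derivation:
Step 0: A
Step 1: AE
Step 2: AEE


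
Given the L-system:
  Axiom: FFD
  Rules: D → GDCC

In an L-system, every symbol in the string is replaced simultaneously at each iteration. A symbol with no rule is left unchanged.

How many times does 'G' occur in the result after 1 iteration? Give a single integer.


Answer: 1

Derivation:
Step 0: FFD  (0 'G')
Step 1: FFGDCC  (1 'G')


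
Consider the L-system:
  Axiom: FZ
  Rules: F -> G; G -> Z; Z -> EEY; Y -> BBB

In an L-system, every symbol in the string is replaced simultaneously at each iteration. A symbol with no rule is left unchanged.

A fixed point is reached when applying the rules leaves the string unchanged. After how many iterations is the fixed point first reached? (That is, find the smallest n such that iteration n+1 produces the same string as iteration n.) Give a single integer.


Answer: 4

Derivation:
Step 0: FZ
Step 1: GEEY
Step 2: ZEEBBB
Step 3: EEYEEBBB
Step 4: EEBBBEEBBB
Step 5: EEBBBEEBBB  (unchanged — fixed point at step 4)


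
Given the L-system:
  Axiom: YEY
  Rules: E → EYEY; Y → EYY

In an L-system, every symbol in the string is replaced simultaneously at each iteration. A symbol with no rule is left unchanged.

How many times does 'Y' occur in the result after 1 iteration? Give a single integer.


Step 0: YEY  (2 'Y')
Step 1: EYYEYEYEYY  (6 'Y')

Answer: 6


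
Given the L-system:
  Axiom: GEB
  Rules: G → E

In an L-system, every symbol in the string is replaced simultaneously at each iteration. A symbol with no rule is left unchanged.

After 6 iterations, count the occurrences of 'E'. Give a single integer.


Step 0: GEB  (1 'E')
Step 1: EEB  (2 'E')
Step 2: EEB  (2 'E')
Step 3: EEB  (2 'E')
Step 4: EEB  (2 'E')
Step 5: EEB  (2 'E')
Step 6: EEB  (2 'E')

Answer: 2


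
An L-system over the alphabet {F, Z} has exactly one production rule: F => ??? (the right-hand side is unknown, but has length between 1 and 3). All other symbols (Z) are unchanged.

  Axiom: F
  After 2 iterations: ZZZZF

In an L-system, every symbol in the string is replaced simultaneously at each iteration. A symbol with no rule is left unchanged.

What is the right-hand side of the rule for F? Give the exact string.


Trying F => ZZF:
  Step 0: F
  Step 1: ZZF
  Step 2: ZZZZF
Matches the given result.

Answer: ZZF


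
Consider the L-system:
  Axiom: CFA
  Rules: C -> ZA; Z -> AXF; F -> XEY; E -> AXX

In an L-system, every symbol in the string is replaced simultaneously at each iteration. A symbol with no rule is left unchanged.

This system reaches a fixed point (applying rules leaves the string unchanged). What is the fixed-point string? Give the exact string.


Answer: AXXAXXYAXAXXYA

Derivation:
Step 0: CFA
Step 1: ZAXEYA
Step 2: AXFAXAXXYA
Step 3: AXXEYAXAXXYA
Step 4: AXXAXXYAXAXXYA
Step 5: AXXAXXYAXAXXYA  (unchanged — fixed point at step 4)


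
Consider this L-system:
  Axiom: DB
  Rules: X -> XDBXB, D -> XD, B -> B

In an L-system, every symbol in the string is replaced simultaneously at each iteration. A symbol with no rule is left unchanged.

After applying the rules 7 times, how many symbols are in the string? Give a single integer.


Answer: 1075

Derivation:
Step 0: length = 2
Step 1: length = 3
Step 2: length = 8
Step 3: length = 22
Step 4: length = 59
Step 5: length = 156
Step 6: length = 410
Step 7: length = 1075


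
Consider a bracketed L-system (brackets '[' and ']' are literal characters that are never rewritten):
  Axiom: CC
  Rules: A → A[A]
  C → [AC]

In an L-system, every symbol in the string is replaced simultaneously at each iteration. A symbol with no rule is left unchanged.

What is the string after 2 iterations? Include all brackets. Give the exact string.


Step 0: CC
Step 1: [AC][AC]
Step 2: [A[A][AC]][A[A][AC]]

Answer: [A[A][AC]][A[A][AC]]


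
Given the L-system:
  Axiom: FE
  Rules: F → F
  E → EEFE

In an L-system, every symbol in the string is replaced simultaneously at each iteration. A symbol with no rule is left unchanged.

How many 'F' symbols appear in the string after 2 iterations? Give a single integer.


Answer: 5

Derivation:
Step 0: FE  (1 'F')
Step 1: FEEFE  (2 'F')
Step 2: FEEFEEEFEFEEFE  (5 'F')


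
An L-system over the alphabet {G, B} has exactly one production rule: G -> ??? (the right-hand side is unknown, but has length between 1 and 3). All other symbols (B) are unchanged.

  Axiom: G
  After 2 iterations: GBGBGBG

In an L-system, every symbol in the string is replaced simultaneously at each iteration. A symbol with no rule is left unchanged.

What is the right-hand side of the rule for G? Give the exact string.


Trying G -> GBG:
  Step 0: G
  Step 1: GBG
  Step 2: GBGBGBG
Matches the given result.

Answer: GBG


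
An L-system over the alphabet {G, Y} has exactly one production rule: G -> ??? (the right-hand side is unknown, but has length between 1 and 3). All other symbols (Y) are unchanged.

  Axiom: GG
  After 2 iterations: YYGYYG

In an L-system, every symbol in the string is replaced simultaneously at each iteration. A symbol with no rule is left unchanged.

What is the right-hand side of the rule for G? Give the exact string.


Trying G -> YG:
  Step 0: GG
  Step 1: YGYG
  Step 2: YYGYYG
Matches the given result.

Answer: YG


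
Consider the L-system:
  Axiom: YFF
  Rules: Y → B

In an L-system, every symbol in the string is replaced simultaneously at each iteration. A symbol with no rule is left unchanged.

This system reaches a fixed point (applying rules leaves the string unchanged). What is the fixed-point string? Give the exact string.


Answer: BFF

Derivation:
Step 0: YFF
Step 1: BFF
Step 2: BFF  (unchanged — fixed point at step 1)


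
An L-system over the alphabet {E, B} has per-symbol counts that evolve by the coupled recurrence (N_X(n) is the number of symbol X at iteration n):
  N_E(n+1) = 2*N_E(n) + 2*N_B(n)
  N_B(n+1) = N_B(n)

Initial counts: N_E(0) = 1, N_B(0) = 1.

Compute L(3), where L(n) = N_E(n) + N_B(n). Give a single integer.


Step 0: N_E=1, N_B=1, L=2
Step 1: N_E=4, N_B=1, L=5
Step 2: N_E=10, N_B=1, L=11
Step 3: N_E=22, N_B=1, L=23

Answer: 23


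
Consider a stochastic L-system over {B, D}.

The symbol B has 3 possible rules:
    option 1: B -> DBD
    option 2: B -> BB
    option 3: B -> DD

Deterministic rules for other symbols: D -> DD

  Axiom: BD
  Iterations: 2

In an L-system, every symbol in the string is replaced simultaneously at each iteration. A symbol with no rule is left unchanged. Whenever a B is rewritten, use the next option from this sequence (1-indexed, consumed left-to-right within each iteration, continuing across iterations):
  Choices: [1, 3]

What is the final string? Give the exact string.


Answer: DDDDDDDDDD

Derivation:
Step 0: BD
Step 1: DBDDD  (used choices [1])
Step 2: DDDDDDDDDD  (used choices [3])


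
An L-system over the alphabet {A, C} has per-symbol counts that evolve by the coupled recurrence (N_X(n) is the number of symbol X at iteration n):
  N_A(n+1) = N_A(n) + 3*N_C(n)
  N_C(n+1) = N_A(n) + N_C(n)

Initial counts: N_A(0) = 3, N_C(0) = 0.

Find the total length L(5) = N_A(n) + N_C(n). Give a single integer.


Answer: 360

Derivation:
Step 0: N_A=3, N_C=0, L=3
Step 1: N_A=3, N_C=3, L=6
Step 2: N_A=12, N_C=6, L=18
Step 3: N_A=30, N_C=18, L=48
Step 4: N_A=84, N_C=48, L=132
Step 5: N_A=228, N_C=132, L=360


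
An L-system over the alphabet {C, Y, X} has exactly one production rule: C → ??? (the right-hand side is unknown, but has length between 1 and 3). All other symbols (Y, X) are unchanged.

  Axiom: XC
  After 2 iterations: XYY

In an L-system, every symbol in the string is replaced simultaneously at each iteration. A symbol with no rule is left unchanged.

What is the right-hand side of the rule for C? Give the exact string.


Answer: YY

Derivation:
Trying C → YY:
  Step 0: XC
  Step 1: XYY
  Step 2: XYY
Matches the given result.


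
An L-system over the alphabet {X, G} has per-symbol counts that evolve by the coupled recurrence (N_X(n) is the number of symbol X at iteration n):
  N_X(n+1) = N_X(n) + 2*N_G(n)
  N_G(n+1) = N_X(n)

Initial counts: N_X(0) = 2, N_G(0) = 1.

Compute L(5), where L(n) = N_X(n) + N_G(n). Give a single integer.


Answer: 96

Derivation:
Step 0: N_X=2, N_G=1, L=3
Step 1: N_X=4, N_G=2, L=6
Step 2: N_X=8, N_G=4, L=12
Step 3: N_X=16, N_G=8, L=24
Step 4: N_X=32, N_G=16, L=48
Step 5: N_X=64, N_G=32, L=96


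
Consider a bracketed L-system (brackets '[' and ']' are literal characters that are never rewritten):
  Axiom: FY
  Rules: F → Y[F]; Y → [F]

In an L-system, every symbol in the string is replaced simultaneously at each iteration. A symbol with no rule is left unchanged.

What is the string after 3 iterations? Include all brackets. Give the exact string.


Answer: [Y[F]][[F][Y[F]]][[F][Y[F]]]

Derivation:
Step 0: FY
Step 1: Y[F][F]
Step 2: [F][Y[F]][Y[F]]
Step 3: [Y[F]][[F][Y[F]]][[F][Y[F]]]


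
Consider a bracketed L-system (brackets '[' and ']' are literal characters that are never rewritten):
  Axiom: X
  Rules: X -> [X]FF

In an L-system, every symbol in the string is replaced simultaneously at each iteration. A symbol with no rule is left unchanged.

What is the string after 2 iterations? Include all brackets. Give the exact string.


Step 0: X
Step 1: [X]FF
Step 2: [[X]FF]FF

Answer: [[X]FF]FF


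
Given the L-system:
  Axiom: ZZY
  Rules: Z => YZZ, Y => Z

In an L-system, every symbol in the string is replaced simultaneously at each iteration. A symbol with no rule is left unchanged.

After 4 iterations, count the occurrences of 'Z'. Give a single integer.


Step 0: ZZY  (2 'Z')
Step 1: YZZYZZZ  (5 'Z')
Step 2: ZYZZYZZZYZZYZZYZZ  (12 'Z')
Step 3: YZZZYZZYZZZYZZYZZYZZZYZZYZZZYZZYZZZYZZYZZ  (29 'Z')
Step 4: ZYZZYZZYZZZYZZYZZZYZZYZZYZZZYZZYZZZYZZYZZZYZZYZZYZZZYZZYZZZYZZYZZYZZZYZZYZZZYZZYZZYZZZYZZYZZZYZZYZZ  (70 'Z')

Answer: 70


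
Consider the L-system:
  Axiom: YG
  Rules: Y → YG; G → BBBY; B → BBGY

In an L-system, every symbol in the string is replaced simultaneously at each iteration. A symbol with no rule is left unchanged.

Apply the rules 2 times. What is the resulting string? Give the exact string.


Answer: YGBBBYBBGYBBGYBBGYYG

Derivation:
Step 0: YG
Step 1: YGBBBY
Step 2: YGBBBYBBGYBBGYBBGYYG


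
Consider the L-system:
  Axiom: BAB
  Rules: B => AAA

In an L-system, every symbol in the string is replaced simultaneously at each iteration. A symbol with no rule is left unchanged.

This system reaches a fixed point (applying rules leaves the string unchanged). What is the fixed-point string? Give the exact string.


Step 0: BAB
Step 1: AAAAAAA
Step 2: AAAAAAA  (unchanged — fixed point at step 1)

Answer: AAAAAAA


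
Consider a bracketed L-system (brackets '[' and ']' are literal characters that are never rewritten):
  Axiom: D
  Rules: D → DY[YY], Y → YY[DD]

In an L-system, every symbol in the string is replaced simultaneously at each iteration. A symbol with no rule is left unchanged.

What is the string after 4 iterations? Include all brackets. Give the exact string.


Answer: DY[YY]YY[DD][YY[DD]YY[DD]]YY[DD]YY[DD][DY[YY]DY[YY]][YY[DD]YY[DD][DY[YY]DY[YY]]YY[DD]YY[DD][DY[YY]DY[YY]]]YY[DD]YY[DD][DY[YY]DY[YY]]YY[DD]YY[DD][DY[YY]DY[YY]][DY[YY]YY[DD][YY[DD]YY[DD]]DY[YY]YY[DD][YY[DD]YY[DD]]][YY[DD]YY[DD][DY[YY]DY[YY]]YY[DD]YY[DD][DY[YY]DY[YY]][DY[YY]YY[DD][YY[DD]YY[DD]]DY[YY]YY[DD][YY[DD]YY[DD]]]YY[DD]YY[DD][DY[YY]DY[YY]]YY[DD]YY[DD][DY[YY]DY[YY]][DY[YY]YY[DD][YY[DD]YY[DD]]DY[YY]YY[DD][YY[DD]YY[DD]]]]

Derivation:
Step 0: D
Step 1: DY[YY]
Step 2: DY[YY]YY[DD][YY[DD]YY[DD]]
Step 3: DY[YY]YY[DD][YY[DD]YY[DD]]YY[DD]YY[DD][DY[YY]DY[YY]][YY[DD]YY[DD][DY[YY]DY[YY]]YY[DD]YY[DD][DY[YY]DY[YY]]]
Step 4: DY[YY]YY[DD][YY[DD]YY[DD]]YY[DD]YY[DD][DY[YY]DY[YY]][YY[DD]YY[DD][DY[YY]DY[YY]]YY[DD]YY[DD][DY[YY]DY[YY]]]YY[DD]YY[DD][DY[YY]DY[YY]]YY[DD]YY[DD][DY[YY]DY[YY]][DY[YY]YY[DD][YY[DD]YY[DD]]DY[YY]YY[DD][YY[DD]YY[DD]]][YY[DD]YY[DD][DY[YY]DY[YY]]YY[DD]YY[DD][DY[YY]DY[YY]][DY[YY]YY[DD][YY[DD]YY[DD]]DY[YY]YY[DD][YY[DD]YY[DD]]]YY[DD]YY[DD][DY[YY]DY[YY]]YY[DD]YY[DD][DY[YY]DY[YY]][DY[YY]YY[DD][YY[DD]YY[DD]]DY[YY]YY[DD][YY[DD]YY[DD]]]]


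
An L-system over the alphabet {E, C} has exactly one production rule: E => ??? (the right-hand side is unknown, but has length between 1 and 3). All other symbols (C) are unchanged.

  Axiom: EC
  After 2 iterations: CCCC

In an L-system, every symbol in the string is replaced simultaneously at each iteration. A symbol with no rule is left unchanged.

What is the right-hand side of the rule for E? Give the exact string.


Trying E => CCC:
  Step 0: EC
  Step 1: CCCC
  Step 2: CCCC
Matches the given result.

Answer: CCC


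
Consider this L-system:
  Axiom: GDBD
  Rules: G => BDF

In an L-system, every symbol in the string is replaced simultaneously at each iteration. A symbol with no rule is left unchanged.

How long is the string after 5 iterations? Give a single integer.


Step 0: length = 4
Step 1: length = 6
Step 2: length = 6
Step 3: length = 6
Step 4: length = 6
Step 5: length = 6

Answer: 6


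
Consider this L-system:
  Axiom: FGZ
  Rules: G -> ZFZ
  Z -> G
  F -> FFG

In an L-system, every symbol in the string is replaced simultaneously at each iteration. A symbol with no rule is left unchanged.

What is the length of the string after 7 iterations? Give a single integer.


Step 0: length = 3
Step 1: length = 7
Step 2: length = 17
Step 3: length = 43
Step 4: length = 109
Step 5: length = 279
Step 6: length = 713
Step 7: length = 1827

Answer: 1827


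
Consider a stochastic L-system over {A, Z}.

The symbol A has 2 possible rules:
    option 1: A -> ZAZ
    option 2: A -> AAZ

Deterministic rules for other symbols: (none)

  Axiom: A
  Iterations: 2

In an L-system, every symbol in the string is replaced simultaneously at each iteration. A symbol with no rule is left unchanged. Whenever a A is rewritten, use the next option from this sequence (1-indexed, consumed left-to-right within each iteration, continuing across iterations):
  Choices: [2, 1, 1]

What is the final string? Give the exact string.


Answer: ZAZZAZZ

Derivation:
Step 0: A
Step 1: AAZ  (used choices [2])
Step 2: ZAZZAZZ  (used choices [1, 1])


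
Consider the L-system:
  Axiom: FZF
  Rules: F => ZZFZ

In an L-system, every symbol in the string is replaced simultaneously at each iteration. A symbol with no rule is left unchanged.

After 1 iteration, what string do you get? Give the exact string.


Step 0: FZF
Step 1: ZZFZZZZFZ

Answer: ZZFZZZZFZ


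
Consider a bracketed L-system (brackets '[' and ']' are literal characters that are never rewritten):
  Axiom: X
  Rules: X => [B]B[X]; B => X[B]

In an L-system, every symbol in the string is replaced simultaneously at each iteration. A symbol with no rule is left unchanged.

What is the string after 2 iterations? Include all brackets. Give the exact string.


Answer: [X[B]]X[B][[B]B[X]]

Derivation:
Step 0: X
Step 1: [B]B[X]
Step 2: [X[B]]X[B][[B]B[X]]


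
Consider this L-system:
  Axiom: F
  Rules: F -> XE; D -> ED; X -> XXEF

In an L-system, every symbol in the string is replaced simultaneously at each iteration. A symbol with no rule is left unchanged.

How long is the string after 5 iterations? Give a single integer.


Answer: 70

Derivation:
Step 0: length = 1
Step 1: length = 2
Step 2: length = 5
Step 3: length = 12
Step 4: length = 29
Step 5: length = 70


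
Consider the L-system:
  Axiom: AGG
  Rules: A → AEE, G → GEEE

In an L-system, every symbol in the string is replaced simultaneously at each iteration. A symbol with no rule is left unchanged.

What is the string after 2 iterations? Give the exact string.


Answer: AEEEEGEEEEEEGEEEEEE

Derivation:
Step 0: AGG
Step 1: AEEGEEEGEEE
Step 2: AEEEEGEEEEEEGEEEEEE


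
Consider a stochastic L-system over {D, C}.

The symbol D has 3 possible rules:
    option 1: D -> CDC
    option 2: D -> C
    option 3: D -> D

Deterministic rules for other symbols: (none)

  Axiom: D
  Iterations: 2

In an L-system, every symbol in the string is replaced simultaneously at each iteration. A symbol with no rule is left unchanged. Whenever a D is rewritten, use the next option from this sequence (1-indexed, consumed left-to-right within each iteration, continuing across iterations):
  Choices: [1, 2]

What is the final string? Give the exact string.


Answer: CCC

Derivation:
Step 0: D
Step 1: CDC  (used choices [1])
Step 2: CCC  (used choices [2])


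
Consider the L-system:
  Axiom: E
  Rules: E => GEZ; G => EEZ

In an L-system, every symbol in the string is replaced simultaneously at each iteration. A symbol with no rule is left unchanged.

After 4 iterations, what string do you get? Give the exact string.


Step 0: E
Step 1: GEZ
Step 2: EEZGEZZ
Step 3: GEZGEZZEEZGEZZZ
Step 4: EEZGEZZEEZGEZZZGEZGEZZEEZGEZZZZ

Answer: EEZGEZZEEZGEZZZGEZGEZZEEZGEZZZZ


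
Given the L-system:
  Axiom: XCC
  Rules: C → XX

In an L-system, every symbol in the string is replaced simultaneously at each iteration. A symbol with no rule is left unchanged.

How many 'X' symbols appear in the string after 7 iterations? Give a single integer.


Answer: 5

Derivation:
Step 0: XCC  (1 'X')
Step 1: XXXXX  (5 'X')
Step 2: XXXXX  (5 'X')
Step 3: XXXXX  (5 'X')
Step 4: XXXXX  (5 'X')
Step 5: XXXXX  (5 'X')
Step 6: XXXXX  (5 'X')
Step 7: XXXXX  (5 'X')


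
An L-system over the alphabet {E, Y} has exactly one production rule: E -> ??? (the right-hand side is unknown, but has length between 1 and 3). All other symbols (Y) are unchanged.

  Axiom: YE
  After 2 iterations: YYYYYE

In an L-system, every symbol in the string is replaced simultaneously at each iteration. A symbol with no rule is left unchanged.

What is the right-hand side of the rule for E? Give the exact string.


Trying E -> YYE:
  Step 0: YE
  Step 1: YYYE
  Step 2: YYYYYE
Matches the given result.

Answer: YYE


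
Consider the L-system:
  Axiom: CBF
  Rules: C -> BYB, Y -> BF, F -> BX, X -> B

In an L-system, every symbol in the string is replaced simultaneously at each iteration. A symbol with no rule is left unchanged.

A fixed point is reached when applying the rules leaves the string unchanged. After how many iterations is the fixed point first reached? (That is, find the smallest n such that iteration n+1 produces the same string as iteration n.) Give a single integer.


Step 0: CBF
Step 1: BYBBBX
Step 2: BBFBBBB
Step 3: BBBXBBBB
Step 4: BBBBBBBB
Step 5: BBBBBBBB  (unchanged — fixed point at step 4)

Answer: 4


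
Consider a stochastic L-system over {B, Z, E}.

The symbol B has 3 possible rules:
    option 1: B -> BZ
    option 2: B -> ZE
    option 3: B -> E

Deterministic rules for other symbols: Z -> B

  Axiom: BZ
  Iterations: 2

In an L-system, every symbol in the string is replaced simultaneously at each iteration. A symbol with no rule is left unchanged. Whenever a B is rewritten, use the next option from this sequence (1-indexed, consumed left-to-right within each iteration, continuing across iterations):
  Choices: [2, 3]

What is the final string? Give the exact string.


Answer: BEE

Derivation:
Step 0: BZ
Step 1: ZEB  (used choices [2])
Step 2: BEE  (used choices [3])


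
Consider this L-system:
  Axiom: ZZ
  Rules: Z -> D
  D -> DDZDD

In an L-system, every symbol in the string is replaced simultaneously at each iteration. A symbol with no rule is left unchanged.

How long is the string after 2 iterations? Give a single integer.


Answer: 10

Derivation:
Step 0: length = 2
Step 1: length = 2
Step 2: length = 10


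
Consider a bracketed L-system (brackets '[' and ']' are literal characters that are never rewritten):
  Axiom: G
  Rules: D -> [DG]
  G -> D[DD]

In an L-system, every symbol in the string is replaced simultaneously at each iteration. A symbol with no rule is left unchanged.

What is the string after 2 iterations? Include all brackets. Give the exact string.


Step 0: G
Step 1: D[DD]
Step 2: [DG][[DG][DG]]

Answer: [DG][[DG][DG]]


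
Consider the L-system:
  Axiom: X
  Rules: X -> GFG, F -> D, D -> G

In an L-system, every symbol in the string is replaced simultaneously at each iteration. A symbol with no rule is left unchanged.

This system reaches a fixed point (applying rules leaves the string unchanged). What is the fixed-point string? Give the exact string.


Step 0: X
Step 1: GFG
Step 2: GDG
Step 3: GGG
Step 4: GGG  (unchanged — fixed point at step 3)

Answer: GGG


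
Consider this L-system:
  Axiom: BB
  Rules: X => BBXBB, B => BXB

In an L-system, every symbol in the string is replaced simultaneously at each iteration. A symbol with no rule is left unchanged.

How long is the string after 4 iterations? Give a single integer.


Answer: 278

Derivation:
Step 0: length = 2
Step 1: length = 6
Step 2: length = 22
Step 3: length = 78
Step 4: length = 278


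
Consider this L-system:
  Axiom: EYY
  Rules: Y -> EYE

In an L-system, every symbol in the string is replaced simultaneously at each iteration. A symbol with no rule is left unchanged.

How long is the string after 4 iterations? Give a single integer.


Step 0: length = 3
Step 1: length = 7
Step 2: length = 11
Step 3: length = 15
Step 4: length = 19

Answer: 19


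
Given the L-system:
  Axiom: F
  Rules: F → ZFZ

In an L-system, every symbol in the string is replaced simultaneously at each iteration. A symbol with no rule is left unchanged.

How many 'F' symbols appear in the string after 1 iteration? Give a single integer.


Step 0: F  (1 'F')
Step 1: ZFZ  (1 'F')

Answer: 1


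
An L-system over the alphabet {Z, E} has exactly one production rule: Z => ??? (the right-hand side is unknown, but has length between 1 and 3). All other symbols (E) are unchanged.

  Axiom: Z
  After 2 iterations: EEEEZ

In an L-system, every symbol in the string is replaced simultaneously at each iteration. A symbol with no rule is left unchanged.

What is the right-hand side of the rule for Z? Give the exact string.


Answer: EEZ

Derivation:
Trying Z => EEZ:
  Step 0: Z
  Step 1: EEZ
  Step 2: EEEEZ
Matches the given result.


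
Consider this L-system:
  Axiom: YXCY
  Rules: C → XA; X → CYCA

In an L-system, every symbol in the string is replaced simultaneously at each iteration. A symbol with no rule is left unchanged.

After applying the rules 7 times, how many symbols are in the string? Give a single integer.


Step 0: length = 4
Step 1: length = 8
Step 2: length = 13
Step 3: length = 21
Step 4: length = 31
Step 5: length = 47
Step 6: length = 67
Step 7: length = 99

Answer: 99


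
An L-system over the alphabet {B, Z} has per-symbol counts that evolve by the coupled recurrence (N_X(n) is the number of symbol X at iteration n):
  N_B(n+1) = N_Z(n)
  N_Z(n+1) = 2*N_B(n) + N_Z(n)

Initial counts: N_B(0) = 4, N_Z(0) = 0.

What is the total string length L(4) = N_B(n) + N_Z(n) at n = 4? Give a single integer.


Answer: 64

Derivation:
Step 0: N_B=4, N_Z=0, L=4
Step 1: N_B=0, N_Z=8, L=8
Step 2: N_B=8, N_Z=8, L=16
Step 3: N_B=8, N_Z=24, L=32
Step 4: N_B=24, N_Z=40, L=64


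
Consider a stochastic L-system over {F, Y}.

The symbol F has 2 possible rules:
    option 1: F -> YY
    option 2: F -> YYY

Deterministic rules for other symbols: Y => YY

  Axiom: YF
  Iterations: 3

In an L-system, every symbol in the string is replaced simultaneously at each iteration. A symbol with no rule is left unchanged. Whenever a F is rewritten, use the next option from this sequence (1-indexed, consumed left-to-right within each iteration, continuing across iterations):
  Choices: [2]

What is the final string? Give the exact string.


Step 0: YF
Step 1: YYYYY  (used choices [2])
Step 2: YYYYYYYYYY  (used choices [])
Step 3: YYYYYYYYYYYYYYYYYYYY  (used choices [])

Answer: YYYYYYYYYYYYYYYYYYYY


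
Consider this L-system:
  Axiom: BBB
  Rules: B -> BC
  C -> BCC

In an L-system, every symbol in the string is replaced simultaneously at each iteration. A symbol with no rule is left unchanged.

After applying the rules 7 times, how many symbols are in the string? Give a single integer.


Answer: 1830

Derivation:
Step 0: length = 3
Step 1: length = 6
Step 2: length = 15
Step 3: length = 39
Step 4: length = 102
Step 5: length = 267
Step 6: length = 699
Step 7: length = 1830


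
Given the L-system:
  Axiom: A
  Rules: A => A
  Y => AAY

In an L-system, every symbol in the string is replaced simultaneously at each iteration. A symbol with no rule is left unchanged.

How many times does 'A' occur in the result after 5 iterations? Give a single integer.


Answer: 1

Derivation:
Step 0: A  (1 'A')
Step 1: A  (1 'A')
Step 2: A  (1 'A')
Step 3: A  (1 'A')
Step 4: A  (1 'A')
Step 5: A  (1 'A')


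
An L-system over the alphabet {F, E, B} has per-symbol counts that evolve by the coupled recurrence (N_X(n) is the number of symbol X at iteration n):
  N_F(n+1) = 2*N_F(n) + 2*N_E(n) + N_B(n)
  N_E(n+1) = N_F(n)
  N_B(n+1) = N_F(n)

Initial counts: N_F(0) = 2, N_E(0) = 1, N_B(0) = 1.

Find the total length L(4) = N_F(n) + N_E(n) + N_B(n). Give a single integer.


Answer: 304

Derivation:
Step 0: N_F=2, N_E=1, N_B=1, L=4
Step 1: N_F=7, N_E=2, N_B=2, L=11
Step 2: N_F=20, N_E=7, N_B=7, L=34
Step 3: N_F=61, N_E=20, N_B=20, L=101
Step 4: N_F=182, N_E=61, N_B=61, L=304


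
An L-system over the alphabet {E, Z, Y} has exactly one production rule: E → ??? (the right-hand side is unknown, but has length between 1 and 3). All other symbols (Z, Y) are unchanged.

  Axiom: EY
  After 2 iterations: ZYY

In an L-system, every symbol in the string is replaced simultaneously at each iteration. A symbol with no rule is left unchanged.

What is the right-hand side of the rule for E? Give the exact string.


Trying E → ZY:
  Step 0: EY
  Step 1: ZYY
  Step 2: ZYY
Matches the given result.

Answer: ZY


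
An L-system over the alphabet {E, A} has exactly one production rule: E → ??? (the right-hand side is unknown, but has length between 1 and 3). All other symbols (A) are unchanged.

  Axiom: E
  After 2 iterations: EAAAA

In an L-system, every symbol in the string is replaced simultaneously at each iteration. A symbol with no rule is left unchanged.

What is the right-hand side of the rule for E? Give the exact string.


Answer: EAA

Derivation:
Trying E → EAA:
  Step 0: E
  Step 1: EAA
  Step 2: EAAAA
Matches the given result.


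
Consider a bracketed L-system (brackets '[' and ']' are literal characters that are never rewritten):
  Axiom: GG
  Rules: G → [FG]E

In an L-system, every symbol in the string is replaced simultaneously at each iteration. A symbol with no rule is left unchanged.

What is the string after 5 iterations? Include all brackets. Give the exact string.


Step 0: GG
Step 1: [FG]E[FG]E
Step 2: [F[FG]E]E[F[FG]E]E
Step 3: [F[F[FG]E]E]E[F[F[FG]E]E]E
Step 4: [F[F[F[FG]E]E]E]E[F[F[F[FG]E]E]E]E
Step 5: [F[F[F[F[FG]E]E]E]E]E[F[F[F[F[FG]E]E]E]E]E

Answer: [F[F[F[F[FG]E]E]E]E]E[F[F[F[F[FG]E]E]E]E]E


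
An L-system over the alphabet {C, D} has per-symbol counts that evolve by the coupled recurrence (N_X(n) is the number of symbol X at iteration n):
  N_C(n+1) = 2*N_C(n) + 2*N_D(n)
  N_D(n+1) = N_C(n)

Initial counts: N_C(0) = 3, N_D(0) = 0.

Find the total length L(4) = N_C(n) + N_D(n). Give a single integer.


Answer: 180

Derivation:
Step 0: N_C=3, N_D=0, L=3
Step 1: N_C=6, N_D=3, L=9
Step 2: N_C=18, N_D=6, L=24
Step 3: N_C=48, N_D=18, L=66
Step 4: N_C=132, N_D=48, L=180


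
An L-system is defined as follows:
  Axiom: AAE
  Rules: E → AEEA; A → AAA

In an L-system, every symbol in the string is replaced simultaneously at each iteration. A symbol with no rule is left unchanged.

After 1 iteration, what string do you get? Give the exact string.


Step 0: AAE
Step 1: AAAAAAAEEA

Answer: AAAAAAAEEA


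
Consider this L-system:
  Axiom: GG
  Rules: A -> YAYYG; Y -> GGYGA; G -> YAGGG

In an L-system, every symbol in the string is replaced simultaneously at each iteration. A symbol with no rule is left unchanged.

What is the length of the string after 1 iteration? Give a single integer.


Answer: 10

Derivation:
Step 0: length = 2
Step 1: length = 10


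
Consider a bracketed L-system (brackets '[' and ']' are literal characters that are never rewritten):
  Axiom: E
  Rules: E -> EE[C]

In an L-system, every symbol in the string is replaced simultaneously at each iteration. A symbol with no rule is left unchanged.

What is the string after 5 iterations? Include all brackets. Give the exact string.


Answer: EE[C]EE[C][C]EE[C]EE[C][C][C]EE[C]EE[C][C]EE[C]EE[C][C][C][C]EE[C]EE[C][C]EE[C]EE[C][C][C]EE[C]EE[C][C]EE[C]EE[C][C][C][C][C]

Derivation:
Step 0: E
Step 1: EE[C]
Step 2: EE[C]EE[C][C]
Step 3: EE[C]EE[C][C]EE[C]EE[C][C][C]
Step 4: EE[C]EE[C][C]EE[C]EE[C][C][C]EE[C]EE[C][C]EE[C]EE[C][C][C][C]
Step 5: EE[C]EE[C][C]EE[C]EE[C][C][C]EE[C]EE[C][C]EE[C]EE[C][C][C][C]EE[C]EE[C][C]EE[C]EE[C][C][C]EE[C]EE[C][C]EE[C]EE[C][C][C][C][C]


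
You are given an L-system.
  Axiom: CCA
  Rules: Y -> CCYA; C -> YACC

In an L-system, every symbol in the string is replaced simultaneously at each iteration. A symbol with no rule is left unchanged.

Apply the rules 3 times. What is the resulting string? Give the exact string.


Answer: YACCYACCCCYAAACCYAAYACCYACCCCYAAYACCYACCYACCYACCCCYAAACCYAAYACCYACCCCYAAYACCYACCA

Derivation:
Step 0: CCA
Step 1: YACCYACCA
Step 2: CCYAAYACCYACCCCYAAYACCYACCA
Step 3: YACCYACCCCYAAACCYAAYACCYACCCCYAAYACCYACCYACCYACCCCYAAACCYAAYACCYACCCCYAAYACCYACCA
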